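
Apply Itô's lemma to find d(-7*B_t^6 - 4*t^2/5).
d(-7*B_t^6 - 4*t^2/5) = (-105*B_t^4 - 8*t/5) dt + (-42*B_t^5) dB_t

Itô's formula for f(t, x): d f(t, B_t) = (f_t + (1/2) f_xx) dt + f_x dB_t. Compute partials of f(t, x) = -4*t^2/5 - 7*x^6:
  f_t(t,x)  = -8*t/5
  f_x(t,x)  = -42*x^5
  f_xx(t,x) = -210*x^4
Assemble drift = f_t + (1/2) f_xx = -8*t/5 - 105*x^4 and diffusion = f_x = -42*x^5. Substituting x = B_t:
  d(-7*B_t^6 - 4*t^2/5) = (-105*B_t^4 - 8*t/5) dt + (-42*B_t^5) dB_t.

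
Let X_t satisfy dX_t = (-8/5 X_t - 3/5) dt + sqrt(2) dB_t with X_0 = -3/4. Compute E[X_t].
E[X_t] = -3/8 - 3*exp(-8*t/5)/8

Taking expectations and using E[dB_t] = 0, the mean m(t) = E[X_t] satisfies the ODE m'(t) = a m(t) + b with m(0) = x_0. With a = -8/5, b = -3/5, x_0 = -3/4, the solution is
  m(t) = x_0 * exp(a t) + (b/a) * (exp(a t) - 1)
       = (-3/4) * exp((-8/5) t) + ((-3/5)/(-8/5)) * (exp((-8/5) t) - 1)
       = -3/8 - 3*exp(-8*t/5)/8.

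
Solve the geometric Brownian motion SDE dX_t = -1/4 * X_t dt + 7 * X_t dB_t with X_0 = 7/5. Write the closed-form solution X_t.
X_t = 7/5 * exp((-99/4) * t + (7) * B_t)

For GBM dX = mu X dt + sigma X dB with X_0 = x_0, apply Itô to Y = log X: dY = (mu - sigma^2/2) dt + sigma dB, so Y_t = log(x_0) + (mu - sigma^2/2) t + sigma B_t and hence X_t = x_0 * exp((mu - sigma^2/2) t + sigma B_t).
With mu = -1/4, sigma = 7, x_0 = 7/5, this gives:
  X_t = 7/5 * exp((-99/4) * t + (7) * B_t).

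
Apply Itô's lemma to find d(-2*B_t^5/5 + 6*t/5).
d(-2*B_t^5/5 + 6*t/5) = (6/5 - 4*B_t^3) dt + (-2*B_t^4) dB_t

Itô's formula for f(t, x): d f(t, B_t) = (f_t + (1/2) f_xx) dt + f_x dB_t. Compute partials of f(t, x) = 6*t/5 - 2*x^5/5:
  f_t(t,x)  = 6/5
  f_x(t,x)  = -2*x^4
  f_xx(t,x) = -8*x^3
Assemble drift = f_t + (1/2) f_xx = 6/5 - 4*x^3 and diffusion = f_x = -2*x^4. Substituting x = B_t:
  d(-2*B_t^5/5 + 6*t/5) = (6/5 - 4*B_t^3) dt + (-2*B_t^4) dB_t.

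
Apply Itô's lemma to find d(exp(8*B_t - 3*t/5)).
d(exp(8*B_t - 3*t/5)) = (157*exp(8*B_t - 3*t/5)/5) dt + (8*exp(8*B_t - 3*t/5)) dB_t

Itô's formula for f(t, x): d f(t, B_t) = (f_t + (1/2) f_xx) dt + f_x dB_t. Compute partials of f(t, x) = exp(-3*t/5 + 8*x):
  f_t(t,x)  = -3*exp(-3*t/5 + 8*x)/5
  f_x(t,x)  = 8*exp(-3*t/5 + 8*x)
  f_xx(t,x) = 64*exp(-3*t/5 + 8*x)
Assemble drift = f_t + (1/2) f_xx = 157*exp(-3*t/5 + 8*x)/5 and diffusion = f_x = 8*exp(-3*t/5 + 8*x). Substituting x = B_t:
  d(exp(8*B_t - 3*t/5)) = (157*exp(8*B_t - 3*t/5)/5) dt + (8*exp(8*B_t - 3*t/5)) dB_t.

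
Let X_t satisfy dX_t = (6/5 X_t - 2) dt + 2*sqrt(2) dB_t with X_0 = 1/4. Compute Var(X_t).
Var(X_t) = 10*exp(12*t/5)/3 - 10/3

The variance V(t) = Var(X_t) satisfies V'(t) = 2 a V(t) + c^2 with V(0) = 0 (drift coefficient is linear in X, diffusion is constant). With a = 6/5, c = 2*sqrt(2), the solution is
  V(t) = (c^2 / (2 a)) * (exp(2 a t) - 1)
       = ((2*sqrt(2))^2 / (2*(6/5))) * (exp((12/5) t) - 1)
       = 10*exp(12*t/5)/3 - 10/3.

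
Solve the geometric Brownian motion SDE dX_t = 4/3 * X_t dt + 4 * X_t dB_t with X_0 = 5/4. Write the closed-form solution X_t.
X_t = 5/4 * exp((-20/3) * t + (4) * B_t)

For GBM dX = mu X dt + sigma X dB with X_0 = x_0, apply Itô to Y = log X: dY = (mu - sigma^2/2) dt + sigma dB, so Y_t = log(x_0) + (mu - sigma^2/2) t + sigma B_t and hence X_t = x_0 * exp((mu - sigma^2/2) t + sigma B_t).
With mu = 4/3, sigma = 4, x_0 = 5/4, this gives:
  X_t = 5/4 * exp((-20/3) * t + (4) * B_t).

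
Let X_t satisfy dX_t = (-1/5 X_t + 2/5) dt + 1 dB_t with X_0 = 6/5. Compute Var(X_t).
Var(X_t) = 5/2 - 5*exp(-2*t/5)/2

The variance V(t) = Var(X_t) satisfies V'(t) = 2 a V(t) + c^2 with V(0) = 0 (drift coefficient is linear in X, diffusion is constant). With a = -1/5, c = 1, the solution is
  V(t) = (c^2 / (2 a)) * (exp(2 a t) - 1)
       = (1^2 / (2*(-1/5))) * (exp((-2/5) t) - 1)
       = 5/2 - 5*exp(-2*t/5)/2.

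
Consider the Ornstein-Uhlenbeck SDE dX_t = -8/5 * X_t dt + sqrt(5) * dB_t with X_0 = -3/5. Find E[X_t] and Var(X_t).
E[X_t] = -3*exp(-8*t/5)/5; Var(X_t) = 25/16 - 25*exp(-16*t/5)/16

The OU SDE dX = -theta X dt + sigma dB admits the integrating factor exp(theta t): d(exp(theta t) X_t) = sigma exp(theta t) dB_t. Integrating from 0 to t:
  X_t = x_0 * exp(-theta t) + sigma * int_0^t exp(-theta (t-s)) dB_s.
The Itô integral has mean 0 and (by the Itô isometry) variance sigma^2 * int_0^t exp(-2 theta (t - s)) ds = sigma^2 * (1 - exp(-2 theta t)) / (2 theta).
With theta = 8/5, sigma = sqrt(5), x_0 = -3/5:
  E[X_t] = -3/5 * exp(-8/5 t) = -3*exp(-8*t/5)/5
  Var(X_t) = (sqrt(5))^2 * (1 - exp(-2*8/5 t)) / (2 * 8/5) = 25/16 - 25*exp(-16*t/5)/16.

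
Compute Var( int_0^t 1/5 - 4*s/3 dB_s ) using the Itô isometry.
Var = t*(400*t^2 - 180*t + 27)/675

The Itô integral of a deterministic integrand f(s) has mean 0 because each increment f(s) * (B_{s+ds} - B_s) has mean 0. By the Itô isometry:
  Var( int_0^t f(s) dB_s ) = E[ (int_0^t f(s) dB_s)^2 ] = int_0^t f(s)^2 ds.
Here f(s) = 1/5 - 4*s/3, so f(s)^2 = (20*s - 3)^2/225. Integrate:
  int_0^t ((20*s - 3)^2/225) ds = t*(400*t^2 - 180*t + 27)/675.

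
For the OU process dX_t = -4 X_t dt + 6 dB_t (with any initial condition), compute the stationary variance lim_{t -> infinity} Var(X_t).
lim Var(X_t) = 9/2

The OU SDE dX = -theta X dt + sigma dB admits the integrating factor exp(theta t): d(exp(theta t) X_t) = sigma exp(theta t) dB_t. Integrating from 0 to t gives X_t = x_0 * exp(-theta t) + sigma * int_0^t exp(-theta (t-s)) dB_s for any initial x_0. The Itô integral has variance (by the Itô isometry) sigma^2 * int_0^t exp(-2 theta (t - s)) ds = sigma^2 * (1 - exp(-2 theta t)) / (2 theta), independent of x_0.
With theta = 4, sigma = 6:
  Var(X_t) = (6)^2 * (1 - exp(-2*4 t)) / (2 * 4) = 9/2 - 9*exp(-8*t)/2.
As t -> infinity, exp(-2*4 t) -> 0, so the stationary variance is sigma^2 / (2 theta) = 9/2.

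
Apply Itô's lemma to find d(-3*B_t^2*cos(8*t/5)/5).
d(-3*B_t^2*cos(8*t/5)/5) = (24*B_t^2*sin(8*t/5)/25 - 3*cos(8*t/5)/5) dt + (-6*B_t*cos(8*t/5)/5) dB_t

Itô's formula for f(t, x): d f(t, B_t) = (f_t + (1/2) f_xx) dt + f_x dB_t. Compute partials of f(t, x) = -3*x^2*cos(8*t/5)/5:
  f_t(t,x)  = 24*x^2*sin(8*t/5)/25
  f_x(t,x)  = -6*x*cos(8*t/5)/5
  f_xx(t,x) = -6*cos(8*t/5)/5
Assemble drift = f_t + (1/2) f_xx = 24*x^2*sin(8*t/5)/25 - 3*cos(8*t/5)/5 and diffusion = f_x = -6*x*cos(8*t/5)/5. Substituting x = B_t:
  d(-3*B_t^2*cos(8*t/5)/5) = (24*B_t^2*sin(8*t/5)/25 - 3*cos(8*t/5)/5) dt + (-6*B_t*cos(8*t/5)/5) dB_t.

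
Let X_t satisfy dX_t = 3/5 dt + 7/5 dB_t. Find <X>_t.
<X>_t = 49*t/25

For an Itô process dX_t = a(t) dt + b(t) dB_t, the quadratic variation is <X>_t = int_0^t b(s)^2 ds (the drift term does not contribute). Here b(s) = 7/5, so
  b(s)^2 = 49/25.
Integrating from 0 to t:
  <X>_t = int_0^t (49/25) ds = 49*t/25.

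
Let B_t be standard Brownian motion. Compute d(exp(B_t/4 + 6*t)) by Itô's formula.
d(exp(B_t/4 + 6*t)) = (193*exp(B_t/4 + 6*t)/32) dt + (exp(B_t/4 + 6*t)/4) dB_t

Itô's formula for f(t, x): d f(t, B_t) = (f_t + (1/2) f_xx) dt + f_x dB_t. Compute partials of f(t, x) = exp(6*t + x/4):
  f_t(t,x)  = 6*exp(6*t + x/4)
  f_x(t,x)  = exp(6*t + x/4)/4
  f_xx(t,x) = exp(6*t + x/4)/16
Assemble drift = f_t + (1/2) f_xx = 193*exp(6*t + x/4)/32 and diffusion = f_x = exp(6*t + x/4)/4. Substituting x = B_t:
  d(exp(B_t/4 + 6*t)) = (193*exp(B_t/4 + 6*t)/32) dt + (exp(B_t/4 + 6*t)/4) dB_t.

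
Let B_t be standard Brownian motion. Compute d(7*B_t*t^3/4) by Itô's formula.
d(7*B_t*t^3/4) = (21*B_t*t^2/4) dt + (7*t^3/4) dB_t

Itô's formula for f(t, x): d f(t, B_t) = (f_t + (1/2) f_xx) dt + f_x dB_t. Compute partials of f(t, x) = 7*t^3*x/4:
  f_t(t,x)  = 21*t^2*x/4
  f_x(t,x)  = 7*t^3/4
  f_xx(t,x) = 0
Assemble drift = f_t + (1/2) f_xx = 21*t^2*x/4 and diffusion = f_x = 7*t^3/4. Substituting x = B_t:
  d(7*B_t*t^3/4) = (21*B_t*t^2/4) dt + (7*t^3/4) dB_t.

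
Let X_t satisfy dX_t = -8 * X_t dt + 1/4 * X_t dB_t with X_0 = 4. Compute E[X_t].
E[X_t] = 4*exp(-8*t)

For GBM dX = mu X dt + sigma X dB with X_0 = x_0, apply Itô to Y = log X: dY = (mu - sigma^2/2) dt + sigma dB, so Y_t = log(x_0) + (mu - sigma^2/2) t + sigma B_t and hence X_t = x_0 * exp((mu - sigma^2/2) t + sigma B_t).
With mu = -8, sigma = 1/4, x_0 = 4, this gives:
  X_t = 4 * exp((-257/32) * t + (1/4) * B_t).
Since sigma*B_t ~ Normal(0, sigma^2 t), E[exp(sigma*B_t)] = exp(sigma^2 t / 2); so E[X_t] = x_0 * exp((mu - sigma^2/2) t) * exp(sigma^2 t / 2) = x_0 * exp(mu t) = 4*exp(-8*t).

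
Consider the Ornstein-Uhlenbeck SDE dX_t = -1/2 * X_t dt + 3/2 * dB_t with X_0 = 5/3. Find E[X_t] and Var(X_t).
E[X_t] = 5*exp(-t/2)/3; Var(X_t) = 9/4 - 9*exp(-t)/4

The OU SDE dX = -theta X dt + sigma dB admits the integrating factor exp(theta t): d(exp(theta t) X_t) = sigma exp(theta t) dB_t. Integrating from 0 to t:
  X_t = x_0 * exp(-theta t) + sigma * int_0^t exp(-theta (t-s)) dB_s.
The Itô integral has mean 0 and (by the Itô isometry) variance sigma^2 * int_0^t exp(-2 theta (t - s)) ds = sigma^2 * (1 - exp(-2 theta t)) / (2 theta).
With theta = 1/2, sigma = 3/2, x_0 = 5/3:
  E[X_t] = 5/3 * exp(-1/2 t) = 5*exp(-t/2)/3
  Var(X_t) = (3/2)^2 * (1 - exp(-2*1/2 t)) / (2 * 1/2) = 9/4 - 9*exp(-t)/4.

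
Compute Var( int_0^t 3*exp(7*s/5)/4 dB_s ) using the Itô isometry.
Var = 45*exp(14*t/5)/224 - 45/224

The Itô integral of a deterministic integrand f(s) has mean 0 because each increment f(s) * (B_{s+ds} - B_s) has mean 0. By the Itô isometry:
  Var( int_0^t f(s) dB_s ) = E[ (int_0^t f(s) dB_s)^2 ] = int_0^t f(s)^2 ds.
Here f(s) = 3*exp(7*s/5)/4, so f(s)^2 = 9*exp(14*s/5)/16. Integrate:
  int_0^t (9*exp(14*s/5)/16) ds = 45*exp(14*t/5)/224 - 45/224.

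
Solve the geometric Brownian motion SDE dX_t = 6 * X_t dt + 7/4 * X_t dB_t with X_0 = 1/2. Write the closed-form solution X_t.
X_t = 1/2 * exp((143/32) * t + (7/4) * B_t)

For GBM dX = mu X dt + sigma X dB with X_0 = x_0, apply Itô to Y = log X: dY = (mu - sigma^2/2) dt + sigma dB, so Y_t = log(x_0) + (mu - sigma^2/2) t + sigma B_t and hence X_t = x_0 * exp((mu - sigma^2/2) t + sigma B_t).
With mu = 6, sigma = 7/4, x_0 = 1/2, this gives:
  X_t = 1/2 * exp((143/32) * t + (7/4) * B_t).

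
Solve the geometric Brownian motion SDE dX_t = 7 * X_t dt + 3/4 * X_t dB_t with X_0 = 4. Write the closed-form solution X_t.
X_t = 4 * exp((215/32) * t + (3/4) * B_t)

For GBM dX = mu X dt + sigma X dB with X_0 = x_0, apply Itô to Y = log X: dY = (mu - sigma^2/2) dt + sigma dB, so Y_t = log(x_0) + (mu - sigma^2/2) t + sigma B_t and hence X_t = x_0 * exp((mu - sigma^2/2) t + sigma B_t).
With mu = 7, sigma = 3/4, x_0 = 4, this gives:
  X_t = 4 * exp((215/32) * t + (3/4) * B_t).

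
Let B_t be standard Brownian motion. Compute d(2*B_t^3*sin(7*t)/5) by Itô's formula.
d(2*B_t^3*sin(7*t)/5) = (2*B_t*(7*B_t^2*cos(7*t) + 3*sin(7*t))/5) dt + (6*B_t^2*sin(7*t)/5) dB_t

Itô's formula for f(t, x): d f(t, B_t) = (f_t + (1/2) f_xx) dt + f_x dB_t. Compute partials of f(t, x) = 2*x^3*sin(7*t)/5:
  f_t(t,x)  = 14*x^3*cos(7*t)/5
  f_x(t,x)  = 6*x^2*sin(7*t)/5
  f_xx(t,x) = 12*x*sin(7*t)/5
Assemble drift = f_t + (1/2) f_xx = 2*x*(7*x^2*cos(7*t) + 3*sin(7*t))/5 and diffusion = f_x = 6*x^2*sin(7*t)/5. Substituting x = B_t:
  d(2*B_t^3*sin(7*t)/5) = (2*B_t*(7*B_t^2*cos(7*t) + 3*sin(7*t))/5) dt + (6*B_t^2*sin(7*t)/5) dB_t.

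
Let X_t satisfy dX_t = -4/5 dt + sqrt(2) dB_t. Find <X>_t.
<X>_t = 2*t

For an Itô process dX_t = a(t) dt + b(t) dB_t, the quadratic variation is <X>_t = int_0^t b(s)^2 ds (the drift term does not contribute). Here b(s) = sqrt(2), so
  b(s)^2 = 2.
Integrating from 0 to t:
  <X>_t = int_0^t (2) ds = 2*t.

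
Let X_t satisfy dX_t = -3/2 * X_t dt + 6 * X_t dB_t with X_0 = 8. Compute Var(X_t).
Var(X_t) = (64*exp(36*t) - 64)*exp(-3*t)

For GBM dX = mu X dt + sigma X dB with X_0 = x_0, apply Itô to Y = log X: dY = (mu - sigma^2/2) dt + sigma dB, so Y_t = log(x_0) + (mu - sigma^2/2) t + sigma B_t and hence X_t = x_0 * exp((mu - sigma^2/2) t + sigma B_t).
With mu = -3/2, sigma = 6, x_0 = 8, this gives:
  X_t = 8 * exp((-39/2) * t + (6) * B_t).
Since sigma*B_t ~ Normal(0, sigma^2 t), E[exp(sigma*B_t)] = exp(sigma^2 t / 2); so E[X_t] = x_0 * exp((mu - sigma^2/2) t) * exp(sigma^2 t / 2) = x_0 * exp(mu t) = 8*exp(-3*t/2).
Var(X_t) = E[X_t^2] - (E[X_t])^2 = x_0^2 * exp(2 mu t) * (exp(sigma^2 t) - 1) = (64*exp(36*t) - 64)*exp(-3*t).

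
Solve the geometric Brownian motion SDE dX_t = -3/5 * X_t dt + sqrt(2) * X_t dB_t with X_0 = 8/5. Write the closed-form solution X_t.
X_t = 8/5 * exp((-8/5) * t + (sqrt(2)) * B_t)

For GBM dX = mu X dt + sigma X dB with X_0 = x_0, apply Itô to Y = log X: dY = (mu - sigma^2/2) dt + sigma dB, so Y_t = log(x_0) + (mu - sigma^2/2) t + sigma B_t and hence X_t = x_0 * exp((mu - sigma^2/2) t + sigma B_t).
With mu = -3/5, sigma = sqrt(2), x_0 = 8/5, this gives:
  X_t = 8/5 * exp((-8/5) * t + (sqrt(2)) * B_t).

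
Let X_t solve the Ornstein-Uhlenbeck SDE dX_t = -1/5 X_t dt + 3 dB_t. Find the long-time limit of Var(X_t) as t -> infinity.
lim Var(X_t) = 45/2

The OU SDE dX = -theta X dt + sigma dB admits the integrating factor exp(theta t): d(exp(theta t) X_t) = sigma exp(theta t) dB_t. Integrating from 0 to t gives X_t = x_0 * exp(-theta t) + sigma * int_0^t exp(-theta (t-s)) dB_s for any initial x_0. The Itô integral has variance (by the Itô isometry) sigma^2 * int_0^t exp(-2 theta (t - s)) ds = sigma^2 * (1 - exp(-2 theta t)) / (2 theta), independent of x_0.
With theta = 1/5, sigma = 3:
  Var(X_t) = (3)^2 * (1 - exp(-2*1/5 t)) / (2 * 1/5) = 45/2 - 45*exp(-2*t/5)/2.
As t -> infinity, exp(-2*1/5 t) -> 0, so the stationary variance is sigma^2 / (2 theta) = 45/2.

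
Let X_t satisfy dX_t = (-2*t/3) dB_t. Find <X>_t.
<X>_t = 4*t^3/27

For an Itô process dX_t = a(t) dt + b(t) dB_t, the quadratic variation is <X>_t = int_0^t b(s)^2 ds (the drift term does not contribute). Here b(s) = -2*s/3, so
  b(s)^2 = 4*s^2/9.
Integrating from 0 to t:
  <X>_t = int_0^t (4*s^2/9) ds = 4*t^3/27.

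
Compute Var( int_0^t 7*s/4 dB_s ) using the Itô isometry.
Var = 49*t^3/48

The Itô integral of a deterministic integrand f(s) has mean 0 because each increment f(s) * (B_{s+ds} - B_s) has mean 0. By the Itô isometry:
  Var( int_0^t f(s) dB_s ) = E[ (int_0^t f(s) dB_s)^2 ] = int_0^t f(s)^2 ds.
Here f(s) = 7*s/4, so f(s)^2 = 49*s^2/16. Integrate:
  int_0^t (49*s^2/16) ds = 49*t^3/48.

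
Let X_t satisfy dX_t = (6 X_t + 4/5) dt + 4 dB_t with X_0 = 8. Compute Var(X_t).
Var(X_t) = 4*exp(12*t)/3 - 4/3

The variance V(t) = Var(X_t) satisfies V'(t) = 2 a V(t) + c^2 with V(0) = 0 (drift coefficient is linear in X, diffusion is constant). With a = 6, c = 4, the solution is
  V(t) = (c^2 / (2 a)) * (exp(2 a t) - 1)
       = (4^2 / (2*6)) * (exp(12 t) - 1)
       = 4*exp(12*t)/3 - 4/3.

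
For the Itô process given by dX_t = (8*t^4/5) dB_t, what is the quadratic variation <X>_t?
<X>_t = 64*t^9/225

For an Itô process dX_t = a(t) dt + b(t) dB_t, the quadratic variation is <X>_t = int_0^t b(s)^2 ds (the drift term does not contribute). Here b(s) = 8*s^4/5, so
  b(s)^2 = 64*s^8/25.
Integrating from 0 to t:
  <X>_t = int_0^t (64*s^8/25) ds = 64*t^9/225.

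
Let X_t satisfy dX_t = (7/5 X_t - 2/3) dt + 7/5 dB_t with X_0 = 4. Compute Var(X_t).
Var(X_t) = 7*exp(14*t/5)/10 - 7/10

The variance V(t) = Var(X_t) satisfies V'(t) = 2 a V(t) + c^2 with V(0) = 0 (drift coefficient is linear in X, diffusion is constant). With a = 7/5, c = 7/5, the solution is
  V(t) = (c^2 / (2 a)) * (exp(2 a t) - 1)
       = ((7/5)^2 / (2*(7/5))) * (exp((14/5) t) - 1)
       = 7*exp(14*t/5)/10 - 7/10.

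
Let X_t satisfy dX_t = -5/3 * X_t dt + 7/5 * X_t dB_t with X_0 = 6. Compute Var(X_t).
Var(X_t) = (36*exp(49*t/25) - 36)*exp(-10*t/3)

For GBM dX = mu X dt + sigma X dB with X_0 = x_0, apply Itô to Y = log X: dY = (mu - sigma^2/2) dt + sigma dB, so Y_t = log(x_0) + (mu - sigma^2/2) t + sigma B_t and hence X_t = x_0 * exp((mu - sigma^2/2) t + sigma B_t).
With mu = -5/3, sigma = 7/5, x_0 = 6, this gives:
  X_t = 6 * exp((-397/150) * t + (7/5) * B_t).
Since sigma*B_t ~ Normal(0, sigma^2 t), E[exp(sigma*B_t)] = exp(sigma^2 t / 2); so E[X_t] = x_0 * exp((mu - sigma^2/2) t) * exp(sigma^2 t / 2) = x_0 * exp(mu t) = 6*exp(-5*t/3).
Var(X_t) = E[X_t^2] - (E[X_t])^2 = x_0^2 * exp(2 mu t) * (exp(sigma^2 t) - 1) = (36*exp(49*t/25) - 36)*exp(-10*t/3).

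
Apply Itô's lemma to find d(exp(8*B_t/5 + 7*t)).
d(exp(8*B_t/5 + 7*t)) = (207*exp(8*B_t/5 + 7*t)/25) dt + (8*exp(8*B_t/5 + 7*t)/5) dB_t

Itô's formula for f(t, x): d f(t, B_t) = (f_t + (1/2) f_xx) dt + f_x dB_t. Compute partials of f(t, x) = exp(7*t + 8*x/5):
  f_t(t,x)  = 7*exp(7*t + 8*x/5)
  f_x(t,x)  = 8*exp(7*t + 8*x/5)/5
  f_xx(t,x) = 64*exp(7*t + 8*x/5)/25
Assemble drift = f_t + (1/2) f_xx = 207*exp(7*t + 8*x/5)/25 and diffusion = f_x = 8*exp(7*t + 8*x/5)/5. Substituting x = B_t:
  d(exp(8*B_t/5 + 7*t)) = (207*exp(8*B_t/5 + 7*t)/25) dt + (8*exp(8*B_t/5 + 7*t)/5) dB_t.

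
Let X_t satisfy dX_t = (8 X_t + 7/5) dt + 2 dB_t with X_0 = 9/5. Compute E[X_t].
E[X_t] = 79*exp(8*t)/40 - 7/40

Taking expectations and using E[dB_t] = 0, the mean m(t) = E[X_t] satisfies the ODE m'(t) = a m(t) + b with m(0) = x_0. With a = 8, b = 7/5, x_0 = 9/5, the solution is
  m(t) = x_0 * exp(a t) + (b/a) * (exp(a t) - 1)
       = (9/5) * exp(8 t) + ((7/5)/8) * (exp(8 t) - 1)
       = 79*exp(8*t)/40 - 7/40.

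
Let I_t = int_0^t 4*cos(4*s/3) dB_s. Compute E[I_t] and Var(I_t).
E[I_t] = 0; Var(I_t) = 8*t + 6*sin(4*t/3)*cos(4*t/3)

The Itô integral of a deterministic integrand f(s) has mean 0 because each increment f(s) * (B_{s+ds} - B_s) has mean 0. By the Itô isometry:
  Var( int_0^t f(s) dB_s ) = E[ (int_0^t f(s) dB_s)^2 ] = int_0^t f(s)^2 ds.
Here f(s) = 4*cos(4*s/3), so f(s)^2 = 16*cos(4*s/3)^2. Integrate:
  int_0^t (16*cos(4*s/3)^2) ds = 8*t + 6*sin(4*t/3)*cos(4*t/3).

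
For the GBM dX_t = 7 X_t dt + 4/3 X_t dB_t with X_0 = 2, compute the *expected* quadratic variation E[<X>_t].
E[<X>_t] = 32*exp(142*t/9)/71 - 32/71

<X>_t = int_0^t ((4/3) * X_s)^2 ds. Taking expectation inside the integral: E[<X>_t] = (4/3)^2 * int_0^t E[X_s^2] ds. For GBM, E[X_s^2] = x_0^2 * exp((2 mu + sigma^2) s). Integrating:
  E[<X>_t] = (4/3)^2 * 2^2 * (exp((2*7 + (4/3)^2) t) - 1) / (2*7 + (4/3)^2)
           = (4/3)^2 * 2^2 * (exp((142/9) t) - 1) / (142/9) = 32*exp(142*t/9)/71 - 32/71.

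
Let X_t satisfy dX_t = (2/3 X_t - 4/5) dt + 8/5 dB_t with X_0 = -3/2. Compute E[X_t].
E[X_t] = 6/5 - 27*exp(2*t/3)/10

Taking expectations and using E[dB_t] = 0, the mean m(t) = E[X_t] satisfies the ODE m'(t) = a m(t) + b with m(0) = x_0. With a = 2/3, b = -4/5, x_0 = -3/2, the solution is
  m(t) = x_0 * exp(a t) + (b/a) * (exp(a t) - 1)
       = (-3/2) * exp((2/3) t) + ((-4/5)/(2/3)) * (exp((2/3) t) - 1)
       = 6/5 - 27*exp(2*t/3)/10.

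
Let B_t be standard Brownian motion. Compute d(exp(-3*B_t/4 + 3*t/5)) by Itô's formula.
d(exp(-3*B_t/4 + 3*t/5)) = (141*exp(-3*B_t/4 + 3*t/5)/160) dt + (-3*exp(-3*B_t/4 + 3*t/5)/4) dB_t

Itô's formula for f(t, x): d f(t, B_t) = (f_t + (1/2) f_xx) dt + f_x dB_t. Compute partials of f(t, x) = exp(3*t/5 - 3*x/4):
  f_t(t,x)  = 3*exp(3*t/5 - 3*x/4)/5
  f_x(t,x)  = -3*exp(3*t/5 - 3*x/4)/4
  f_xx(t,x) = 9*exp(3*t/5 - 3*x/4)/16
Assemble drift = f_t + (1/2) f_xx = 141*exp(3*t/5 - 3*x/4)/160 and diffusion = f_x = -3*exp(3*t/5 - 3*x/4)/4. Substituting x = B_t:
  d(exp(-3*B_t/4 + 3*t/5)) = (141*exp(-3*B_t/4 + 3*t/5)/160) dt + (-3*exp(-3*B_t/4 + 3*t/5)/4) dB_t.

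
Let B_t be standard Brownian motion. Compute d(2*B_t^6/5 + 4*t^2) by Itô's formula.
d(2*B_t^6/5 + 4*t^2) = (6*B_t^4 + 8*t) dt + (12*B_t^5/5) dB_t

Itô's formula for f(t, x): d f(t, B_t) = (f_t + (1/2) f_xx) dt + f_x dB_t. Compute partials of f(t, x) = 4*t^2 + 2*x^6/5:
  f_t(t,x)  = 8*t
  f_x(t,x)  = 12*x^5/5
  f_xx(t,x) = 12*x^4
Assemble drift = f_t + (1/2) f_xx = 8*t + 6*x^4 and diffusion = f_x = 12*x^5/5. Substituting x = B_t:
  d(2*B_t^6/5 + 4*t^2) = (6*B_t^4 + 8*t) dt + (12*B_t^5/5) dB_t.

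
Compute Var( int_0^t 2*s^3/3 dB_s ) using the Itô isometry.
Var = 4*t^7/63

The Itô integral of a deterministic integrand f(s) has mean 0 because each increment f(s) * (B_{s+ds} - B_s) has mean 0. By the Itô isometry:
  Var( int_0^t f(s) dB_s ) = E[ (int_0^t f(s) dB_s)^2 ] = int_0^t f(s)^2 ds.
Here f(s) = 2*s^3/3, so f(s)^2 = 4*s^6/9. Integrate:
  int_0^t (4*s^6/9) ds = 4*t^7/63.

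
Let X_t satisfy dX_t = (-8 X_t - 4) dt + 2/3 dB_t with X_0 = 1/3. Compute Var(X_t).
Var(X_t) = 1/36 - exp(-16*t)/36

The variance V(t) = Var(X_t) satisfies V'(t) = 2 a V(t) + c^2 with V(0) = 0 (drift coefficient is linear in X, diffusion is constant). With a = -8, c = 2/3, the solution is
  V(t) = (c^2 / (2 a)) * (exp(2 a t) - 1)
       = ((2/3)^2 / (2*(-8))) * (exp((-16) t) - 1)
       = 1/36 - exp(-16*t)/36.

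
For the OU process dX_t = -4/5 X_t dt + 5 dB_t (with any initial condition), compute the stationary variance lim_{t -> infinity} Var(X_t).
lim Var(X_t) = 125/8

The OU SDE dX = -theta X dt + sigma dB admits the integrating factor exp(theta t): d(exp(theta t) X_t) = sigma exp(theta t) dB_t. Integrating from 0 to t gives X_t = x_0 * exp(-theta t) + sigma * int_0^t exp(-theta (t-s)) dB_s for any initial x_0. The Itô integral has variance (by the Itô isometry) sigma^2 * int_0^t exp(-2 theta (t - s)) ds = sigma^2 * (1 - exp(-2 theta t)) / (2 theta), independent of x_0.
With theta = 4/5, sigma = 5:
  Var(X_t) = (5)^2 * (1 - exp(-2*4/5 t)) / (2 * 4/5) = 125/8 - 125*exp(-8*t/5)/8.
As t -> infinity, exp(-2*4/5 t) -> 0, so the stationary variance is sigma^2 / (2 theta) = 125/8.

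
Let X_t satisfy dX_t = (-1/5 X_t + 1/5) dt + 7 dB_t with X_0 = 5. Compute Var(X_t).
Var(X_t) = 245/2 - 245*exp(-2*t/5)/2

The variance V(t) = Var(X_t) satisfies V'(t) = 2 a V(t) + c^2 with V(0) = 0 (drift coefficient is linear in X, diffusion is constant). With a = -1/5, c = 7, the solution is
  V(t) = (c^2 / (2 a)) * (exp(2 a t) - 1)
       = (7^2 / (2*(-1/5))) * (exp((-2/5) t) - 1)
       = 245/2 - 245*exp(-2*t/5)/2.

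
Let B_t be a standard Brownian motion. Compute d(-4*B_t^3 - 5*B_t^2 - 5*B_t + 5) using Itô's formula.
d(-4*B_t^3 - 5*B_t^2 - 5*B_t + 5) = (-12*B_t - 5) dt + (-12*B_t^2 - 10*B_t - 5) dB_t

Itô's formula for f(B_t) gives d f(B_t) = f'(B_t) dB_t + (1/2) f''(B_t) dt. Compute derivatives of f(x) = -4*x^3 - 5*x^2 - 5*x + 5:
  f'(x)  = -12*x^2 - 10*x - 5
  f''(x) = -24*x - 10
Substitute x = B_t and multiply the f'' term by 1/2:
  drift     = (1/2) * (-24*x - 10) evaluated at B_t = -12*B_t - 5
  diffusion = (-12*x^2 - 10*x - 5) evaluated at B_t = -12*B_t^2 - 10*B_t - 5
Therefore d(-4*B_t^3 - 5*B_t^2 - 5*B_t + 5) = (-12*B_t - 5) dt + (-12*B_t^2 - 10*B_t - 5) dB_t.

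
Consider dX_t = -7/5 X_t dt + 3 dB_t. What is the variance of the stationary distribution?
lim Var(X_t) = 45/14

The OU SDE dX = -theta X dt + sigma dB admits the integrating factor exp(theta t): d(exp(theta t) X_t) = sigma exp(theta t) dB_t. Integrating from 0 to t gives X_t = x_0 * exp(-theta t) + sigma * int_0^t exp(-theta (t-s)) dB_s for any initial x_0. The Itô integral has variance (by the Itô isometry) sigma^2 * int_0^t exp(-2 theta (t - s)) ds = sigma^2 * (1 - exp(-2 theta t)) / (2 theta), independent of x_0.
With theta = 7/5, sigma = 3:
  Var(X_t) = (3)^2 * (1 - exp(-2*7/5 t)) / (2 * 7/5) = 45/14 - 45*exp(-14*t/5)/14.
As t -> infinity, exp(-2*7/5 t) -> 0, so the stationary variance is sigma^2 / (2 theta) = 45/14.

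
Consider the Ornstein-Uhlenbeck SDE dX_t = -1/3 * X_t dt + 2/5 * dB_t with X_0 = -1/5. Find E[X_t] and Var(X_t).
E[X_t] = -exp(-t/3)/5; Var(X_t) = 6/25 - 6*exp(-2*t/3)/25

The OU SDE dX = -theta X dt + sigma dB admits the integrating factor exp(theta t): d(exp(theta t) X_t) = sigma exp(theta t) dB_t. Integrating from 0 to t:
  X_t = x_0 * exp(-theta t) + sigma * int_0^t exp(-theta (t-s)) dB_s.
The Itô integral has mean 0 and (by the Itô isometry) variance sigma^2 * int_0^t exp(-2 theta (t - s)) ds = sigma^2 * (1 - exp(-2 theta t)) / (2 theta).
With theta = 1/3, sigma = 2/5, x_0 = -1/5:
  E[X_t] = -1/5 * exp(-1/3 t) = -exp(-t/3)/5
  Var(X_t) = (2/5)^2 * (1 - exp(-2*1/3 t)) / (2 * 1/3) = 6/25 - 6*exp(-2*t/3)/25.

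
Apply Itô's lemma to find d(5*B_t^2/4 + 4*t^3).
d(5*B_t^2/4 + 4*t^3) = (12*t^2 + 5/4) dt + (5*B_t/2) dB_t

Itô's formula for f(t, x): d f(t, B_t) = (f_t + (1/2) f_xx) dt + f_x dB_t. Compute partials of f(t, x) = 4*t^3 + 5*x^2/4:
  f_t(t,x)  = 12*t^2
  f_x(t,x)  = 5*x/2
  f_xx(t,x) = 5/2
Assemble drift = f_t + (1/2) f_xx = 12*t^2 + 5/4 and diffusion = f_x = 5*x/2. Substituting x = B_t:
  d(5*B_t^2/4 + 4*t^3) = (12*t^2 + 5/4) dt + (5*B_t/2) dB_t.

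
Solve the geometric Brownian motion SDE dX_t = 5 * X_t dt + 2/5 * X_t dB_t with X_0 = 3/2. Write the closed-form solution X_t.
X_t = 3/2 * exp((123/25) * t + (2/5) * B_t)

For GBM dX = mu X dt + sigma X dB with X_0 = x_0, apply Itô to Y = log X: dY = (mu - sigma^2/2) dt + sigma dB, so Y_t = log(x_0) + (mu - sigma^2/2) t + sigma B_t and hence X_t = x_0 * exp((mu - sigma^2/2) t + sigma B_t).
With mu = 5, sigma = 2/5, x_0 = 3/2, this gives:
  X_t = 3/2 * exp((123/25) * t + (2/5) * B_t).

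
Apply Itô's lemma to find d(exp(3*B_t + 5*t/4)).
d(exp(3*B_t + 5*t/4)) = (23*exp(3*B_t + 5*t/4)/4) dt + (3*exp(3*B_t + 5*t/4)) dB_t

Itô's formula for f(t, x): d f(t, B_t) = (f_t + (1/2) f_xx) dt + f_x dB_t. Compute partials of f(t, x) = exp(5*t/4 + 3*x):
  f_t(t,x)  = 5*exp(5*t/4 + 3*x)/4
  f_x(t,x)  = 3*exp(5*t/4 + 3*x)
  f_xx(t,x) = 9*exp(5*t/4 + 3*x)
Assemble drift = f_t + (1/2) f_xx = 23*exp(5*t/4 + 3*x)/4 and diffusion = f_x = 3*exp(5*t/4 + 3*x). Substituting x = B_t:
  d(exp(3*B_t + 5*t/4)) = (23*exp(3*B_t + 5*t/4)/4) dt + (3*exp(3*B_t + 5*t/4)) dB_t.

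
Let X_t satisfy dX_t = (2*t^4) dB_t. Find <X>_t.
<X>_t = 4*t^9/9

For an Itô process dX_t = a(t) dt + b(t) dB_t, the quadratic variation is <X>_t = int_0^t b(s)^2 ds (the drift term does not contribute). Here b(s) = 2*s^4, so
  b(s)^2 = 4*s^8.
Integrating from 0 to t:
  <X>_t = int_0^t (4*s^8) ds = 4*t^9/9.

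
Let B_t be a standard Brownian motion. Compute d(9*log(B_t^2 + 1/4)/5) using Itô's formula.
d(9*log(B_t^2 + 1/4)/5) = (36*(1 - 4*B_t^2)/(5*(4*B_t^2 + 1)^2)) dt + (72*B_t/(5*(4*B_t^2 + 1))) dB_t

Itô's formula for f(B_t) gives d f(B_t) = f'(B_t) dB_t + (1/2) f''(B_t) dt. Compute derivatives of f(x) = 9*log(x^2 + 1/4)/5:
  f'(x)  = 72*x/(5*(4*x^2 + 1))
  f''(x) = 72*(1 - 4*x^2)/(5*(4*x^2 + 1)^2)
Substitute x = B_t and multiply the f'' term by 1/2:
  drift     = (1/2) * (72*(1 - 4*x^2)/(5*(4*x^2 + 1)^2)) evaluated at B_t = 36*(1 - 4*B_t^2)/(5*(4*B_t^2 + 1)^2)
  diffusion = (72*x/(5*(4*x^2 + 1))) evaluated at B_t = 72*B_t/(5*(4*B_t^2 + 1))
Therefore d(9*log(B_t^2 + 1/4)/5) = (36*(1 - 4*B_t^2)/(5*(4*B_t^2 + 1)^2)) dt + (72*B_t/(5*(4*B_t^2 + 1))) dB_t.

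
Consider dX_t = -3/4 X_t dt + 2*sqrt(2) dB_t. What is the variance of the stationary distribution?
lim Var(X_t) = 16/3

The OU SDE dX = -theta X dt + sigma dB admits the integrating factor exp(theta t): d(exp(theta t) X_t) = sigma exp(theta t) dB_t. Integrating from 0 to t gives X_t = x_0 * exp(-theta t) + sigma * int_0^t exp(-theta (t-s)) dB_s for any initial x_0. The Itô integral has variance (by the Itô isometry) sigma^2 * int_0^t exp(-2 theta (t - s)) ds = sigma^2 * (1 - exp(-2 theta t)) / (2 theta), independent of x_0.
With theta = 3/4, sigma = 2*sqrt(2):
  Var(X_t) = (2*sqrt(2))^2 * (1 - exp(-2*3/4 t)) / (2 * 3/4) = 16/3 - 16*exp(-3*t/2)/3.
As t -> infinity, exp(-2*3/4 t) -> 0, so the stationary variance is sigma^2 / (2 theta) = 16/3.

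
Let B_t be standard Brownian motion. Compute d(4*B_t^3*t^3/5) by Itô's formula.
d(4*B_t^3*t^3/5) = (12*B_t*t^2*(B_t^2 + t)/5) dt + (12*B_t^2*t^3/5) dB_t

Itô's formula for f(t, x): d f(t, B_t) = (f_t + (1/2) f_xx) dt + f_x dB_t. Compute partials of f(t, x) = 4*t^3*x^3/5:
  f_t(t,x)  = 12*t^2*x^3/5
  f_x(t,x)  = 12*t^3*x^2/5
  f_xx(t,x) = 24*t^3*x/5
Assemble drift = f_t + (1/2) f_xx = 12*t^2*x*(t + x^2)/5 and diffusion = f_x = 12*t^3*x^2/5. Substituting x = B_t:
  d(4*B_t^3*t^3/5) = (12*B_t*t^2*(B_t^2 + t)/5) dt + (12*B_t^2*t^3/5) dB_t.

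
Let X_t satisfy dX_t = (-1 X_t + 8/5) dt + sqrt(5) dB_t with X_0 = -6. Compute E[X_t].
E[X_t] = 8/5 - 38*exp(-t)/5

Taking expectations and using E[dB_t] = 0, the mean m(t) = E[X_t] satisfies the ODE m'(t) = a m(t) + b with m(0) = x_0. With a = -1, b = 8/5, x_0 = -6, the solution is
  m(t) = x_0 * exp(a t) + (b/a) * (exp(a t) - 1)
       = (-6) * exp((-1) t) + ((8/5)/(-1)) * (exp((-1) t) - 1)
       = 8/5 - 38*exp(-t)/5.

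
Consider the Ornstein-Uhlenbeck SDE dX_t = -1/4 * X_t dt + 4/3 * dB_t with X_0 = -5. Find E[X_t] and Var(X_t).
E[X_t] = -5*exp(-t/4); Var(X_t) = 32/9 - 32*exp(-t/2)/9

The OU SDE dX = -theta X dt + sigma dB admits the integrating factor exp(theta t): d(exp(theta t) X_t) = sigma exp(theta t) dB_t. Integrating from 0 to t:
  X_t = x_0 * exp(-theta t) + sigma * int_0^t exp(-theta (t-s)) dB_s.
The Itô integral has mean 0 and (by the Itô isometry) variance sigma^2 * int_0^t exp(-2 theta (t - s)) ds = sigma^2 * (1 - exp(-2 theta t)) / (2 theta).
With theta = 1/4, sigma = 4/3, x_0 = -5:
  E[X_t] = -5 * exp(-1/4 t) = -5*exp(-t/4)
  Var(X_t) = (4/3)^2 * (1 - exp(-2*1/4 t)) / (2 * 1/4) = 32/9 - 32*exp(-t/2)/9.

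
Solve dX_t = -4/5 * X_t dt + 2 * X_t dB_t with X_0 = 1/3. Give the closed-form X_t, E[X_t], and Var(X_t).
X_t = 1/3 * exp((-14/5) t + (2) B_t); E[X_t] = exp(-4*t/5)/3; Var(X_t) = (exp(4*t) - 1)*exp(-8*t/5)/9

For GBM dX = mu X dt + sigma X dB with X_0 = x_0, apply Itô to Y = log X: dY = (mu - sigma^2/2) dt + sigma dB, so Y_t = log(x_0) + (mu - sigma^2/2) t + sigma B_t and hence X_t = x_0 * exp((mu - sigma^2/2) t + sigma B_t).
With mu = -4/5, sigma = 2, x_0 = 1/3, this gives:
  X_t = 1/3 * exp((-14/5) * t + (2) * B_t).
Since sigma*B_t ~ Normal(0, sigma^2 t), E[exp(sigma*B_t)] = exp(sigma^2 t / 2); so E[X_t] = x_0 * exp((mu - sigma^2/2) t) * exp(sigma^2 t / 2) = x_0 * exp(mu t) = exp(-4*t/5)/3.
Var(X_t) = E[X_t^2] - (E[X_t])^2 = x_0^2 * exp(2 mu t) * (exp(sigma^2 t) - 1) = (exp(4*t) - 1)*exp(-8*t/5)/9.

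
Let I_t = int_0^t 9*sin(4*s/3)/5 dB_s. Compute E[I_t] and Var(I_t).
E[I_t] = 0; Var(I_t) = 81*t/50 - 243*sin(4*t/3)*cos(4*t/3)/200

The Itô integral of a deterministic integrand f(s) has mean 0 because each increment f(s) * (B_{s+ds} - B_s) has mean 0. By the Itô isometry:
  Var( int_0^t f(s) dB_s ) = E[ (int_0^t f(s) dB_s)^2 ] = int_0^t f(s)^2 ds.
Here f(s) = 9*sin(4*s/3)/5, so f(s)^2 = 81*sin(4*s/3)^2/25. Integrate:
  int_0^t (81*sin(4*s/3)^2/25) ds = 81*t/50 - 243*sin(4*t/3)*cos(4*t/3)/200.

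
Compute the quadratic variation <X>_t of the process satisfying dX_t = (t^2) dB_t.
<X>_t = t^5/5

For an Itô process dX_t = a(t) dt + b(t) dB_t, the quadratic variation is <X>_t = int_0^t b(s)^2 ds (the drift term does not contribute). Here b(s) = s^2, so
  b(s)^2 = s^4.
Integrating from 0 to t:
  <X>_t = int_0^t (s^4) ds = t^5/5.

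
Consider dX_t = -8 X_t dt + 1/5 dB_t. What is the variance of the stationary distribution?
lim Var(X_t) = 1/400

The OU SDE dX = -theta X dt + sigma dB admits the integrating factor exp(theta t): d(exp(theta t) X_t) = sigma exp(theta t) dB_t. Integrating from 0 to t gives X_t = x_0 * exp(-theta t) + sigma * int_0^t exp(-theta (t-s)) dB_s for any initial x_0. The Itô integral has variance (by the Itô isometry) sigma^2 * int_0^t exp(-2 theta (t - s)) ds = sigma^2 * (1 - exp(-2 theta t)) / (2 theta), independent of x_0.
With theta = 8, sigma = 1/5:
  Var(X_t) = (1/5)^2 * (1 - exp(-2*8 t)) / (2 * 8) = 1/400 - exp(-16*t)/400.
As t -> infinity, exp(-2*8 t) -> 0, so the stationary variance is sigma^2 / (2 theta) = 1/400.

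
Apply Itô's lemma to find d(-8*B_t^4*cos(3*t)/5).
d(-8*B_t^4*cos(3*t)/5) = (24*B_t^2*(B_t^2*sin(3*t) - 2*cos(3*t))/5) dt + (-32*B_t^3*cos(3*t)/5) dB_t

Itô's formula for f(t, x): d f(t, B_t) = (f_t + (1/2) f_xx) dt + f_x dB_t. Compute partials of f(t, x) = -8*x^4*cos(3*t)/5:
  f_t(t,x)  = 24*x^4*sin(3*t)/5
  f_x(t,x)  = -32*x^3*cos(3*t)/5
  f_xx(t,x) = -96*x^2*cos(3*t)/5
Assemble drift = f_t + (1/2) f_xx = 24*x^2*(x^2*sin(3*t) - 2*cos(3*t))/5 and diffusion = f_x = -32*x^3*cos(3*t)/5. Substituting x = B_t:
  d(-8*B_t^4*cos(3*t)/5) = (24*B_t^2*(B_t^2*sin(3*t) - 2*cos(3*t))/5) dt + (-32*B_t^3*cos(3*t)/5) dB_t.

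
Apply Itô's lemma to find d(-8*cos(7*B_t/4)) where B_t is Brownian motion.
d(-8*cos(7*B_t/4)) = (49*cos(7*B_t/4)/4) dt + (14*sin(7*B_t/4)) dB_t

Itô's formula for f(B_t) gives d f(B_t) = f'(B_t) dB_t + (1/2) f''(B_t) dt. Compute derivatives of f(x) = -8*cos(7*x/4):
  f'(x)  = 14*sin(7*x/4)
  f''(x) = 49*cos(7*x/4)/2
Substitute x = B_t and multiply the f'' term by 1/2:
  drift     = (1/2) * (49*cos(7*x/4)/2) evaluated at B_t = 49*cos(7*B_t/4)/4
  diffusion = (14*sin(7*x/4)) evaluated at B_t = 14*sin(7*B_t/4)
Therefore d(-8*cos(7*B_t/4)) = (49*cos(7*B_t/4)/4) dt + (14*sin(7*B_t/4)) dB_t.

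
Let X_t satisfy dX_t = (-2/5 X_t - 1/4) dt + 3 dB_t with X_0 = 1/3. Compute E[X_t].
E[X_t] = -5/8 + 23*exp(-2*t/5)/24

Taking expectations and using E[dB_t] = 0, the mean m(t) = E[X_t] satisfies the ODE m'(t) = a m(t) + b with m(0) = x_0. With a = -2/5, b = -1/4, x_0 = 1/3, the solution is
  m(t) = x_0 * exp(a t) + (b/a) * (exp(a t) - 1)
       = (1/3) * exp((-2/5) t) + ((-1/4)/(-2/5)) * (exp((-2/5) t) - 1)
       = -5/8 + 23*exp(-2*t/5)/24.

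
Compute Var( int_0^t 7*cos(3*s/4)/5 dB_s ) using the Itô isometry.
Var = 49*t/50 + 49*sin(3*t/2)/75

The Itô integral of a deterministic integrand f(s) has mean 0 because each increment f(s) * (B_{s+ds} - B_s) has mean 0. By the Itô isometry:
  Var( int_0^t f(s) dB_s ) = E[ (int_0^t f(s) dB_s)^2 ] = int_0^t f(s)^2 ds.
Here f(s) = 7*cos(3*s/4)/5, so f(s)^2 = 49*cos(3*s/4)^2/25. Integrate:
  int_0^t (49*cos(3*s/4)^2/25) ds = 49*t/50 + 49*sin(3*t/2)/75.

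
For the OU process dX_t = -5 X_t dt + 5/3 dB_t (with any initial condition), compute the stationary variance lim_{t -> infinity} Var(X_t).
lim Var(X_t) = 5/18

The OU SDE dX = -theta X dt + sigma dB admits the integrating factor exp(theta t): d(exp(theta t) X_t) = sigma exp(theta t) dB_t. Integrating from 0 to t gives X_t = x_0 * exp(-theta t) + sigma * int_0^t exp(-theta (t-s)) dB_s for any initial x_0. The Itô integral has variance (by the Itô isometry) sigma^2 * int_0^t exp(-2 theta (t - s)) ds = sigma^2 * (1 - exp(-2 theta t)) / (2 theta), independent of x_0.
With theta = 5, sigma = 5/3:
  Var(X_t) = (5/3)^2 * (1 - exp(-2*5 t)) / (2 * 5) = 5/18 - 5*exp(-10*t)/18.
As t -> infinity, exp(-2*5 t) -> 0, so the stationary variance is sigma^2 / (2 theta) = 5/18.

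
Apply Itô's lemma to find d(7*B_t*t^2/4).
d(7*B_t*t^2/4) = (7*B_t*t/2) dt + (7*t^2/4) dB_t

Itô's formula for f(t, x): d f(t, B_t) = (f_t + (1/2) f_xx) dt + f_x dB_t. Compute partials of f(t, x) = 7*t^2*x/4:
  f_t(t,x)  = 7*t*x/2
  f_x(t,x)  = 7*t^2/4
  f_xx(t,x) = 0
Assemble drift = f_t + (1/2) f_xx = 7*t*x/2 and diffusion = f_x = 7*t^2/4. Substituting x = B_t:
  d(7*B_t*t^2/4) = (7*B_t*t/2) dt + (7*t^2/4) dB_t.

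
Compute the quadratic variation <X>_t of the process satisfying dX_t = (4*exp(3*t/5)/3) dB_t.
<X>_t = 40*exp(6*t/5)/27 - 40/27

For an Itô process dX_t = a(t) dt + b(t) dB_t, the quadratic variation is <X>_t = int_0^t b(s)^2 ds (the drift term does not contribute). Here b(s) = 4*exp(3*s/5)/3, so
  b(s)^2 = 16*exp(6*s/5)/9.
Integrating from 0 to t:
  <X>_t = int_0^t (16*exp(6*s/5)/9) ds = 40*exp(6*t/5)/27 - 40/27.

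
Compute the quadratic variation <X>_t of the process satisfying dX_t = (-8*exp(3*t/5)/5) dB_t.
<X>_t = 32*exp(6*t/5)/15 - 32/15

For an Itô process dX_t = a(t) dt + b(t) dB_t, the quadratic variation is <X>_t = int_0^t b(s)^2 ds (the drift term does not contribute). Here b(s) = -8*exp(3*s/5)/5, so
  b(s)^2 = 64*exp(6*s/5)/25.
Integrating from 0 to t:
  <X>_t = int_0^t (64*exp(6*s/5)/25) ds = 32*exp(6*t/5)/15 - 32/15.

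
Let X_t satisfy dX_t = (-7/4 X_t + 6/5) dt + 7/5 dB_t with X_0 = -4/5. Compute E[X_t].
E[X_t] = 24/35 - 52*exp(-7*t/4)/35

Taking expectations and using E[dB_t] = 0, the mean m(t) = E[X_t] satisfies the ODE m'(t) = a m(t) + b with m(0) = x_0. With a = -7/4, b = 6/5, x_0 = -4/5, the solution is
  m(t) = x_0 * exp(a t) + (b/a) * (exp(a t) - 1)
       = (-4/5) * exp((-7/4) t) + ((6/5)/(-7/4)) * (exp((-7/4) t) - 1)
       = 24/35 - 52*exp(-7*t/4)/35.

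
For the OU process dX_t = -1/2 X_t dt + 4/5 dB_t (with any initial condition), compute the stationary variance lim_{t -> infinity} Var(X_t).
lim Var(X_t) = 16/25

The OU SDE dX = -theta X dt + sigma dB admits the integrating factor exp(theta t): d(exp(theta t) X_t) = sigma exp(theta t) dB_t. Integrating from 0 to t gives X_t = x_0 * exp(-theta t) + sigma * int_0^t exp(-theta (t-s)) dB_s for any initial x_0. The Itô integral has variance (by the Itô isometry) sigma^2 * int_0^t exp(-2 theta (t - s)) ds = sigma^2 * (1 - exp(-2 theta t)) / (2 theta), independent of x_0.
With theta = 1/2, sigma = 4/5:
  Var(X_t) = (4/5)^2 * (1 - exp(-2*1/2 t)) / (2 * 1/2) = 16/25 - 16*exp(-t)/25.
As t -> infinity, exp(-2*1/2 t) -> 0, so the stationary variance is sigma^2 / (2 theta) = 16/25.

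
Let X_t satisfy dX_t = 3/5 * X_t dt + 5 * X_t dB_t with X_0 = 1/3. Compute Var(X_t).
Var(X_t) = (exp(25*t) - 1)*exp(6*t/5)/9

For GBM dX = mu X dt + sigma X dB with X_0 = x_0, apply Itô to Y = log X: dY = (mu - sigma^2/2) dt + sigma dB, so Y_t = log(x_0) + (mu - sigma^2/2) t + sigma B_t and hence X_t = x_0 * exp((mu - sigma^2/2) t + sigma B_t).
With mu = 3/5, sigma = 5, x_0 = 1/3, this gives:
  X_t = 1/3 * exp((-119/10) * t + (5) * B_t).
Since sigma*B_t ~ Normal(0, sigma^2 t), E[exp(sigma*B_t)] = exp(sigma^2 t / 2); so E[X_t] = x_0 * exp((mu - sigma^2/2) t) * exp(sigma^2 t / 2) = x_0 * exp(mu t) = exp(3*t/5)/3.
Var(X_t) = E[X_t^2] - (E[X_t])^2 = x_0^2 * exp(2 mu t) * (exp(sigma^2 t) - 1) = (exp(25*t) - 1)*exp(6*t/5)/9.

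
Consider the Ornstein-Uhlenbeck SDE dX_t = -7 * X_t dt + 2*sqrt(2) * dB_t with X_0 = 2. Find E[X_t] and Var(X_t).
E[X_t] = 2*exp(-7*t); Var(X_t) = 4/7 - 4*exp(-14*t)/7

The OU SDE dX = -theta X dt + sigma dB admits the integrating factor exp(theta t): d(exp(theta t) X_t) = sigma exp(theta t) dB_t. Integrating from 0 to t:
  X_t = x_0 * exp(-theta t) + sigma * int_0^t exp(-theta (t-s)) dB_s.
The Itô integral has mean 0 and (by the Itô isometry) variance sigma^2 * int_0^t exp(-2 theta (t - s)) ds = sigma^2 * (1 - exp(-2 theta t)) / (2 theta).
With theta = 7, sigma = 2*sqrt(2), x_0 = 2:
  E[X_t] = 2 * exp(-7 t) = 2*exp(-7*t)
  Var(X_t) = (2*sqrt(2))^2 * (1 - exp(-2*7 t)) / (2 * 7) = 4/7 - 4*exp(-14*t)/7.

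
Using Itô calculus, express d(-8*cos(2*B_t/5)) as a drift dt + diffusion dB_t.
d(-8*cos(2*B_t/5)) = (16*cos(2*B_t/5)/25) dt + (16*sin(2*B_t/5)/5) dB_t

Itô's formula for f(B_t) gives d f(B_t) = f'(B_t) dB_t + (1/2) f''(B_t) dt. Compute derivatives of f(x) = -8*cos(2*x/5):
  f'(x)  = 16*sin(2*x/5)/5
  f''(x) = 32*cos(2*x/5)/25
Substitute x = B_t and multiply the f'' term by 1/2:
  drift     = (1/2) * (32*cos(2*x/5)/25) evaluated at B_t = 16*cos(2*B_t/5)/25
  diffusion = (16*sin(2*x/5)/5) evaluated at B_t = 16*sin(2*B_t/5)/5
Therefore d(-8*cos(2*B_t/5)) = (16*cos(2*B_t/5)/25) dt + (16*sin(2*B_t/5)/5) dB_t.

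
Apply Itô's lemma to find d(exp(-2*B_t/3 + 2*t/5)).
d(exp(-2*B_t/3 + 2*t/5)) = (28*exp(-2*B_t/3 + 2*t/5)/45) dt + (-2*exp(-2*B_t/3 + 2*t/5)/3) dB_t

Itô's formula for f(t, x): d f(t, B_t) = (f_t + (1/2) f_xx) dt + f_x dB_t. Compute partials of f(t, x) = exp(2*t/5 - 2*x/3):
  f_t(t,x)  = 2*exp(2*t/5 - 2*x/3)/5
  f_x(t,x)  = -2*exp(2*t/5 - 2*x/3)/3
  f_xx(t,x) = 4*exp(2*t/5 - 2*x/3)/9
Assemble drift = f_t + (1/2) f_xx = 28*exp(2*t/5 - 2*x/3)/45 and diffusion = f_x = -2*exp(2*t/5 - 2*x/3)/3. Substituting x = B_t:
  d(exp(-2*B_t/3 + 2*t/5)) = (28*exp(-2*B_t/3 + 2*t/5)/45) dt + (-2*exp(-2*B_t/3 + 2*t/5)/3) dB_t.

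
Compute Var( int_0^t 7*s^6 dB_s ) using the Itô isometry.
Var = 49*t^13/13

The Itô integral of a deterministic integrand f(s) has mean 0 because each increment f(s) * (B_{s+ds} - B_s) has mean 0. By the Itô isometry:
  Var( int_0^t f(s) dB_s ) = E[ (int_0^t f(s) dB_s)^2 ] = int_0^t f(s)^2 ds.
Here f(s) = 7*s^6, so f(s)^2 = 49*s^12. Integrate:
  int_0^t (49*s^12) ds = 49*t^13/13.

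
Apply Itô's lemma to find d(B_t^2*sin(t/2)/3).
d(B_t^2*sin(t/2)/3) = (B_t^2*cos(t/2)/6 + sin(t/2)/3) dt + (2*B_t*sin(t/2)/3) dB_t

Itô's formula for f(t, x): d f(t, B_t) = (f_t + (1/2) f_xx) dt + f_x dB_t. Compute partials of f(t, x) = x^2*sin(t/2)/3:
  f_t(t,x)  = x^2*cos(t/2)/6
  f_x(t,x)  = 2*x*sin(t/2)/3
  f_xx(t,x) = 2*sin(t/2)/3
Assemble drift = f_t + (1/2) f_xx = x^2*cos(t/2)/6 + sin(t/2)/3 and diffusion = f_x = 2*x*sin(t/2)/3. Substituting x = B_t:
  d(B_t^2*sin(t/2)/3) = (B_t^2*cos(t/2)/6 + sin(t/2)/3) dt + (2*B_t*sin(t/2)/3) dB_t.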